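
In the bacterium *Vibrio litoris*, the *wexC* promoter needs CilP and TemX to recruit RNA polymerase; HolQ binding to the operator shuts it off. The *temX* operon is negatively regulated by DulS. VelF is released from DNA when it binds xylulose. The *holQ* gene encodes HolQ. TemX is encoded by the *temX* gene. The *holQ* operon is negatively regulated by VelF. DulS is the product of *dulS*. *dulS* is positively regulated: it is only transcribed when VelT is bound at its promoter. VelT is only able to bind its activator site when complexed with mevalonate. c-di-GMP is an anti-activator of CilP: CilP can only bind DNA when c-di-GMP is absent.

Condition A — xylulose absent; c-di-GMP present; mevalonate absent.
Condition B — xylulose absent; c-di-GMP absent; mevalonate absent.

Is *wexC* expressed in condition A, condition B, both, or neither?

B only

Condition A:
Xylulose is absent, so VelF is active.
With repressor VelF bound, *holQ* is not transcribed.
So HolQ is not produced.
c-di-GMP is present, so CilP is inactive.
Mevalonate is absent, so VelT is inactive.
Required activator VelT is absent, so *dulS* is not transcribed.
So DulS is not produced.
With no repressor bound, *temX* is transcribed.
So TemX is produced and active.
Required activator CilP is absent, so *wexC* is not transcribed.
→ *wexC* is OFF in A.
Condition B:
Xylulose is absent, so VelF is active.
With repressor VelF bound, *holQ* is not transcribed.
So HolQ is not produced.
c-di-GMP is absent, so CilP is active.
Mevalonate is absent, so VelT is inactive.
Required activator VelT is absent, so *dulS* is not transcribed.
So DulS is not produced.
With no repressor bound, *temX* is transcribed.
So TemX is produced and active.
No repressor is bound and CilP and TemX are active, so *wexC* is transcribed.
→ *wexC* is ON in B.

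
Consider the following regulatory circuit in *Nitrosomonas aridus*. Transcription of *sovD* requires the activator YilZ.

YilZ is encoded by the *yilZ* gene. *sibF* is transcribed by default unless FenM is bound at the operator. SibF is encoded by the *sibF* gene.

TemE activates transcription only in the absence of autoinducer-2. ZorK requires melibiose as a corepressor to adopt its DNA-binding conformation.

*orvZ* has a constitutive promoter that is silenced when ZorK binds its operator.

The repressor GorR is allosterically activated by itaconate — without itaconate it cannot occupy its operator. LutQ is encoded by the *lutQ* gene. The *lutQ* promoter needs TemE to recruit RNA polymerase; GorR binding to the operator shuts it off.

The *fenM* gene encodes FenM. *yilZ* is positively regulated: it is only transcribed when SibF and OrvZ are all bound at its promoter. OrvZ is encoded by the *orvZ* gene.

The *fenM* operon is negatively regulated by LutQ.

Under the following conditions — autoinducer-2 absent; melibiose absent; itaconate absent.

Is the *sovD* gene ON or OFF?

Itaconate is absent, so GorR is inactive.
Autoinducer-2 is absent, so TemE is active.
No repressor is bound and TemE is active, so *lutQ* is transcribed.
So LutQ is produced and active.
With repressor LutQ bound, *fenM* is not transcribed.
So FenM is not produced.
With no repressor bound, *sibF* is transcribed.
So SibF is produced and active.
Melibiose is absent, so ZorK is inactive.
With no repressor bound, *orvZ* is transcribed.
So OrvZ is produced and active.
No repressor is bound and SibF and OrvZ are active, so *yilZ* is transcribed.
So YilZ is produced and active.
No repressor is bound and YilZ is active, so *sovD* is transcribed.

ON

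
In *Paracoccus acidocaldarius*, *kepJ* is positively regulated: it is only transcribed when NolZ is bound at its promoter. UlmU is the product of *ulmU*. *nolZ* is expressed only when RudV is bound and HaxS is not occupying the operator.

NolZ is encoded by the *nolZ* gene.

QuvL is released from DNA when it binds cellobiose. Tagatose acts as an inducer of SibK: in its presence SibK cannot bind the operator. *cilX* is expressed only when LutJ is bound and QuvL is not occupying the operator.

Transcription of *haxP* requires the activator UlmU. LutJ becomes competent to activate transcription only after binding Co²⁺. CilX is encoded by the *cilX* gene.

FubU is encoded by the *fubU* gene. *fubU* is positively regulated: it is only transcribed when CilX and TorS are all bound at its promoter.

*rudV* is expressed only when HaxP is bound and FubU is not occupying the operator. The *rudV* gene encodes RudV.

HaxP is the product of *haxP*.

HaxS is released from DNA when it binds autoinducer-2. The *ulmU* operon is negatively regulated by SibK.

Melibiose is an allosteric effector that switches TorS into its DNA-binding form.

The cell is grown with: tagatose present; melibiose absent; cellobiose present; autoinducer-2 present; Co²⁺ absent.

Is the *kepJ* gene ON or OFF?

ON

Co²⁺ is absent, so LutJ is inactive.
Cellobiose is present, so QuvL is inactive.
Required activator LutJ is absent, so *cilX* is not transcribed.
So CilX is not produced.
Melibiose is absent, so TorS is inactive.
Required activator CilX is absent, so *fubU* is not transcribed.
So FubU is not produced.
Tagatose is present, so SibK is inactive.
With no repressor bound, *ulmU* is transcribed.
So UlmU is produced and active.
No repressor is bound and UlmU is active, so *haxP* is transcribed.
So HaxP is produced and active.
No repressor is bound and HaxP is active, so *rudV* is transcribed.
So RudV is produced and active.
Autoinducer-2 is present, so HaxS is inactive.
No repressor is bound and RudV is active, so *nolZ* is transcribed.
So NolZ is produced and active.
No repressor is bound and NolZ is active, so *kepJ* is transcribed.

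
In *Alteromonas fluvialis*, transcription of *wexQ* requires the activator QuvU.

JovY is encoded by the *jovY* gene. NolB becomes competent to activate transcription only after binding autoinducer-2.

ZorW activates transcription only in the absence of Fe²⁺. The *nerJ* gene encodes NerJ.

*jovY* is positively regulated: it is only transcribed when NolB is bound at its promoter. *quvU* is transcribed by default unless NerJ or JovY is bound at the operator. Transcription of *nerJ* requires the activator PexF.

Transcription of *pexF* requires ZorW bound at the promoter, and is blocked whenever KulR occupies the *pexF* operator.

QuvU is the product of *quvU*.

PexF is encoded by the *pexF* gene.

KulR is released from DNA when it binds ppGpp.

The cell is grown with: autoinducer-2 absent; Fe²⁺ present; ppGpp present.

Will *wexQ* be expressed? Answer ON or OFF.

Fe²⁺ is present, so ZorW is inactive.
ppGpp is present, so KulR is inactive.
Required activator ZorW is absent, so *pexF* is not transcribed.
So PexF is not produced.
Required activator PexF is absent, so *nerJ* is not transcribed.
So NerJ is not produced.
Autoinducer-2 is absent, so NolB is inactive.
Required activator NolB is absent, so *jovY* is not transcribed.
So JovY is not produced.
With no repressor bound, *quvU* is transcribed.
So QuvU is produced and active.
No repressor is bound and QuvU is active, so *wexQ* is transcribed.

ON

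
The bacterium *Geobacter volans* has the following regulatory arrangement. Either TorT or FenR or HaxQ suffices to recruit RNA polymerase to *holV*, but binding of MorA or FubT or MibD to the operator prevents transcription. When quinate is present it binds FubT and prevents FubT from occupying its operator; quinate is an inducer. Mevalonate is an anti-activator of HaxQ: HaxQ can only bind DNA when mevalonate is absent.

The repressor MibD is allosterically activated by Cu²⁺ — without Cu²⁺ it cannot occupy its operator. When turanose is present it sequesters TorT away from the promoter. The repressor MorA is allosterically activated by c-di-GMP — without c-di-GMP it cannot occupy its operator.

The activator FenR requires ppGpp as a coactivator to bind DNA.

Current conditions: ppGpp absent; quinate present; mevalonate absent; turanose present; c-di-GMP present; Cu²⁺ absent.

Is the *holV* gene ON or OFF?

OFF

c-di-GMP is present, so MorA is active.
Turanose is present, so TorT is inactive.
Quinate is present, so FubT is inactive.
Cu²⁺ is absent, so MibD is inactive.
ppGpp is absent, so FenR is inactive.
Mevalonate is absent, so HaxQ is active.
With repressor MorA bound, *holV* is not transcribed.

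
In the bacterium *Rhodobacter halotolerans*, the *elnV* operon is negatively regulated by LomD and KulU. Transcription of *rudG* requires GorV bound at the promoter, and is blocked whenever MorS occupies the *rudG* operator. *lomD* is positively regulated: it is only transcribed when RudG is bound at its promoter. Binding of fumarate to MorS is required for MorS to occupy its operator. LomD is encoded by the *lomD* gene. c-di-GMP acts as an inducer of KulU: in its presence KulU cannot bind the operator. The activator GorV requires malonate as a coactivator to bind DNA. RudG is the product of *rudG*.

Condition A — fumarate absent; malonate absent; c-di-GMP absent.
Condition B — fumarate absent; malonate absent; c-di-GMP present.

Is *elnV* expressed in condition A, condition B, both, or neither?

Condition A:
Fumarate is absent, so MorS is inactive.
Malonate is absent, so GorV is inactive.
Required activator GorV is absent, so *rudG* is not transcribed.
So RudG is not produced.
Required activator RudG is absent, so *lomD* is not transcribed.
So LomD is not produced.
c-di-GMP is absent, so KulU is active.
With repressor KulU bound, *elnV* is not transcribed.
→ *elnV* is OFF in A.
Condition B:
Fumarate is absent, so MorS is inactive.
Malonate is absent, so GorV is inactive.
Required activator GorV is absent, so *rudG* is not transcribed.
So RudG is not produced.
Required activator RudG is absent, so *lomD* is not transcribed.
So LomD is not produced.
c-di-GMP is present, so KulU is inactive.
With no repressor bound, *elnV* is transcribed.
→ *elnV* is ON in B.

B only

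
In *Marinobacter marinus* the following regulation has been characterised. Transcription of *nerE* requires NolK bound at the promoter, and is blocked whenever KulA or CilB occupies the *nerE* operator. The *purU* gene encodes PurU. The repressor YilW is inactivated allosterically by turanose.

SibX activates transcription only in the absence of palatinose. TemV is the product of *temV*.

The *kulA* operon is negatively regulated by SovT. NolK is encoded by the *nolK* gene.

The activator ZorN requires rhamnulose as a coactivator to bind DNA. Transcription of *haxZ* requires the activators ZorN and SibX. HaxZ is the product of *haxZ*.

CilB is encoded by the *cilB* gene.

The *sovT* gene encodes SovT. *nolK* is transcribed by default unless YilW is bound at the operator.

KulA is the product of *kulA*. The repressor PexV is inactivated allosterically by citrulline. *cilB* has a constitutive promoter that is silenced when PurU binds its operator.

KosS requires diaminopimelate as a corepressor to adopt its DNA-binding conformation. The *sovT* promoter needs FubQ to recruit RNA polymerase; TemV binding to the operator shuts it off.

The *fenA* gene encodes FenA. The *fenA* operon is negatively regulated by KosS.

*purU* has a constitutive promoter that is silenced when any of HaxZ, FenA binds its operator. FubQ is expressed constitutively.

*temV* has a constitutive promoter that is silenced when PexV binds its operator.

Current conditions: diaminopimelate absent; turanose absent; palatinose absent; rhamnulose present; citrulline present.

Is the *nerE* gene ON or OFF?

OFF

FubQ is produced constitutively and is active.
Citrulline is present, so PexV is inactive.
With no repressor bound, *temV* is transcribed.
So TemV is produced and active.
With repressor TemV bound, *sovT* is not transcribed.
So SovT is not produced.
With no repressor bound, *kulA* is transcribed.
So KulA is produced and active.
Turanose is absent, so YilW is active.
With repressor YilW bound, *nolK* is not transcribed.
So NolK is not produced.
Rhamnulose is present, so ZorN is active.
Palatinose is absent, so SibX is active.
No repressor is bound and ZorN and SibX are active, so *haxZ* is transcribed.
So HaxZ is produced and active.
Diaminopimelate is absent, so KosS is inactive.
With no repressor bound, *fenA* is transcribed.
So FenA is produced and active.
With repressor HaxZ bound, *purU* is not transcribed.
So PurU is not produced.
With no repressor bound, *cilB* is transcribed.
So CilB is produced and active.
With repressor KulA bound, *nerE* is not transcribed.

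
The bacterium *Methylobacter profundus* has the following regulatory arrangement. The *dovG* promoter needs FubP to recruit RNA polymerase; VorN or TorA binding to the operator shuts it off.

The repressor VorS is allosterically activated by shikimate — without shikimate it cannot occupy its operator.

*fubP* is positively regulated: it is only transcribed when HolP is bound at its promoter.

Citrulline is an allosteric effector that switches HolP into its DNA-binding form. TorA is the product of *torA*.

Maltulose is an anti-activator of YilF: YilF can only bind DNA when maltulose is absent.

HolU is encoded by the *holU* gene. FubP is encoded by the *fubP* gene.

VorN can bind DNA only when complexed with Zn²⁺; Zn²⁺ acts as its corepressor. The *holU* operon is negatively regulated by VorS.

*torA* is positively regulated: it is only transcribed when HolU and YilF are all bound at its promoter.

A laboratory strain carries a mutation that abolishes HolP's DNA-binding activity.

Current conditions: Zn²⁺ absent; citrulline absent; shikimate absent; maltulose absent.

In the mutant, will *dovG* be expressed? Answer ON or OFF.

OFF

HolP is non-functional in this strain, so it has no effect.
Required activator HolP is absent, so *fubP* is not transcribed.
So FubP is not produced.
Zn²⁺ is absent, so VorN is inactive.
Shikimate is absent, so VorS is inactive.
With no repressor bound, *holU* is transcribed.
So HolU is produced and active.
Maltulose is absent, so YilF is active.
No repressor is bound and HolU and YilF are active, so *torA* is transcribed.
So TorA is produced and active.
With repressor TorA bound, *dovG* is not transcribed.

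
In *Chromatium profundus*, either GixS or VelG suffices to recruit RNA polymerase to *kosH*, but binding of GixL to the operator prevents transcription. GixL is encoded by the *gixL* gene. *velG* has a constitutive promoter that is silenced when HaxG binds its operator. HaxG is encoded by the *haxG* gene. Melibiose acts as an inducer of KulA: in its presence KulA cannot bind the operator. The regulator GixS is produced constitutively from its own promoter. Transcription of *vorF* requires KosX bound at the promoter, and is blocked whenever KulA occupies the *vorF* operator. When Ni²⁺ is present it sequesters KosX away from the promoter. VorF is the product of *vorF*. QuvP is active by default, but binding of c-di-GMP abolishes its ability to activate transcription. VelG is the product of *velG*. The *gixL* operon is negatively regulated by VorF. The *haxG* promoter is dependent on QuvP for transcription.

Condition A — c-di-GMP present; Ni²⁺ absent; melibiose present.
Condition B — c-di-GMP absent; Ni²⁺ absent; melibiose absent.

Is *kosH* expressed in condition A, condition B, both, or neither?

A only

Condition A:
GixS is produced constitutively and is active.
c-di-GMP is present, so QuvP is inactive.
Required activator QuvP is absent, so *haxG* is not transcribed.
So HaxG is not produced.
With no repressor bound, *velG* is transcribed.
So VelG is produced and active.
Ni²⁺ is absent, so KosX is active.
Melibiose is present, so KulA is inactive.
No repressor is bound and KosX is active, so *vorF* is transcribed.
So VorF is produced and active.
With repressor VorF bound, *gixL* is not transcribed.
So GixL is not produced.
Activator GixS is present, so *kosH* is transcribed.
→ *kosH* is ON in A.
Condition B:
GixS is produced constitutively and is active.
c-di-GMP is absent, so QuvP is active.
No repressor is bound and QuvP is active, so *haxG* is transcribed.
So HaxG is produced and active.
With repressor HaxG bound, *velG* is not transcribed.
So VelG is not produced.
Ni²⁺ is absent, so KosX is active.
Melibiose is absent, so KulA is active.
With repressor KulA bound, *vorF* is not transcribed.
So VorF is not produced.
With no repressor bound, *gixL* is transcribed.
So GixL is produced and active.
With repressor GixL bound, *kosH* is not transcribed.
→ *kosH* is OFF in B.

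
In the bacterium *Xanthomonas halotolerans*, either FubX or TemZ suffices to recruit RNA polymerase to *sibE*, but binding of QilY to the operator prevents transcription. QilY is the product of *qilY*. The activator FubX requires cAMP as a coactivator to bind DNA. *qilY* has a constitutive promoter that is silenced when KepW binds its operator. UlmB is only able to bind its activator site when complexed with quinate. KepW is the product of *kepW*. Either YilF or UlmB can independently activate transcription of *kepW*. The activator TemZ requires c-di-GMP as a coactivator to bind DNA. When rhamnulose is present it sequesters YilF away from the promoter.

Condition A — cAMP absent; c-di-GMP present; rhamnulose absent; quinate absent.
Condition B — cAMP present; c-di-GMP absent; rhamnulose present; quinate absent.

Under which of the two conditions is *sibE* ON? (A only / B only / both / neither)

A only

Condition A:
cAMP is absent, so FubX is inactive.
c-di-GMP is present, so TemZ is active.
Rhamnulose is absent, so YilF is active.
Quinate is absent, so UlmB is inactive.
Activator YilF is present, so *kepW* is transcribed.
So KepW is produced and active.
With repressor KepW bound, *qilY* is not transcribed.
So QilY is not produced.
Activator TemZ is present, so *sibE* is transcribed.
→ *sibE* is ON in A.
Condition B:
cAMP is present, so FubX is active.
c-di-GMP is absent, so TemZ is inactive.
Rhamnulose is present, so YilF is inactive.
Quinate is absent, so UlmB is inactive.
No activator is available at the *kepW* promoter, so *kepW* is not transcribed.
So KepW is not produced.
With no repressor bound, *qilY* is transcribed.
So QilY is produced and active.
With repressor QilY bound, *sibE* is not transcribed.
→ *sibE* is OFF in B.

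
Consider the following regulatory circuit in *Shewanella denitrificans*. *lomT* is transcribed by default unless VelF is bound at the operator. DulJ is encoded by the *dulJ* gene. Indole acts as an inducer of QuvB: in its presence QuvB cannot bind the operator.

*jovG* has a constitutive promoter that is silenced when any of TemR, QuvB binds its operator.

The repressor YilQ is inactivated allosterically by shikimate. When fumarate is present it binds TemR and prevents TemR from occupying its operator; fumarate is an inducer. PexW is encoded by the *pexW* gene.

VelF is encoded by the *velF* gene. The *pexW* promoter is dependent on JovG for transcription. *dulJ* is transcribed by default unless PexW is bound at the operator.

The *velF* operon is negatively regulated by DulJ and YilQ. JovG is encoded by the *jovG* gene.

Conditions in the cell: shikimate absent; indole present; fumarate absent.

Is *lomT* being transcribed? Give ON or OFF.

Fumarate is absent, so TemR is active.
Indole is present, so QuvB is inactive.
With repressor TemR bound, *jovG* is not transcribed.
So JovG is not produced.
Required activator JovG is absent, so *pexW* is not transcribed.
So PexW is not produced.
With no repressor bound, *dulJ* is transcribed.
So DulJ is produced and active.
Shikimate is absent, so YilQ is active.
With repressor DulJ bound, *velF* is not transcribed.
So VelF is not produced.
With no repressor bound, *lomT* is transcribed.

ON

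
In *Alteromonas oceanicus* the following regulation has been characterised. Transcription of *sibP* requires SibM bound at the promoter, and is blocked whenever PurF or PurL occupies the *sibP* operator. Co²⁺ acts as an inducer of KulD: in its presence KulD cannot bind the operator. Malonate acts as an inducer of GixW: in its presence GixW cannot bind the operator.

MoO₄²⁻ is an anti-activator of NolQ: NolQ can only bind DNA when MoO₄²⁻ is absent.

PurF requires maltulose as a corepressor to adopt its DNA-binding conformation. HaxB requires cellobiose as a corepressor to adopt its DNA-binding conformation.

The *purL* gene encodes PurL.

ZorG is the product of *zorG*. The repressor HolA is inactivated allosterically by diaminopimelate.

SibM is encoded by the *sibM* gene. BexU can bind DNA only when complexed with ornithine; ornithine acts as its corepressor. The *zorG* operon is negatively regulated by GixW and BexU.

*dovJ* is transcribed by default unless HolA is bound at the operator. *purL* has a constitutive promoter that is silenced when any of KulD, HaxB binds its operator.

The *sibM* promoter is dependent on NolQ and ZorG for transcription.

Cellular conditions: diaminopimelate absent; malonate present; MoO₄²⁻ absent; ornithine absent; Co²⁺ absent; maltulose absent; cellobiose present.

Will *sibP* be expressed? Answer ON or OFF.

Maltulose is absent, so PurF is inactive.
Co²⁺ is absent, so KulD is active.
Cellobiose is present, so HaxB is active.
With repressor KulD bound, *purL* is not transcribed.
So PurL is not produced.
MoO₄²⁻ is absent, so NolQ is active.
Malonate is present, so GixW is inactive.
Ornithine is absent, so BexU is inactive.
With no repressor bound, *zorG* is transcribed.
So ZorG is produced and active.
No repressor is bound and NolQ and ZorG are active, so *sibM* is transcribed.
So SibM is produced and active.
No repressor is bound and SibM is active, so *sibP* is transcribed.

ON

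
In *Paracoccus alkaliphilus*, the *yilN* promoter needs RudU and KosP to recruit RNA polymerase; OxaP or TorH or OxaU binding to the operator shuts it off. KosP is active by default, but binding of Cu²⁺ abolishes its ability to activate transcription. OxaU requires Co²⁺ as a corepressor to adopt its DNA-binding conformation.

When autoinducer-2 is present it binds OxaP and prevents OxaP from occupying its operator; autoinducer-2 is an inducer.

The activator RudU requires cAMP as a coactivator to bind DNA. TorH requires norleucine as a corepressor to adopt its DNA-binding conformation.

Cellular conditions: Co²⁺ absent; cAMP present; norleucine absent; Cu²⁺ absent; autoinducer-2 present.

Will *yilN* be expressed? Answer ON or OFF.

Autoinducer-2 is present, so OxaP is inactive.
cAMP is present, so RudU is active.
Norleucine is absent, so TorH is inactive.
Co²⁺ is absent, so OxaU is inactive.
Cu²⁺ is absent, so KosP is active.
No repressor is bound and RudU and KosP are active, so *yilN* is transcribed.

ON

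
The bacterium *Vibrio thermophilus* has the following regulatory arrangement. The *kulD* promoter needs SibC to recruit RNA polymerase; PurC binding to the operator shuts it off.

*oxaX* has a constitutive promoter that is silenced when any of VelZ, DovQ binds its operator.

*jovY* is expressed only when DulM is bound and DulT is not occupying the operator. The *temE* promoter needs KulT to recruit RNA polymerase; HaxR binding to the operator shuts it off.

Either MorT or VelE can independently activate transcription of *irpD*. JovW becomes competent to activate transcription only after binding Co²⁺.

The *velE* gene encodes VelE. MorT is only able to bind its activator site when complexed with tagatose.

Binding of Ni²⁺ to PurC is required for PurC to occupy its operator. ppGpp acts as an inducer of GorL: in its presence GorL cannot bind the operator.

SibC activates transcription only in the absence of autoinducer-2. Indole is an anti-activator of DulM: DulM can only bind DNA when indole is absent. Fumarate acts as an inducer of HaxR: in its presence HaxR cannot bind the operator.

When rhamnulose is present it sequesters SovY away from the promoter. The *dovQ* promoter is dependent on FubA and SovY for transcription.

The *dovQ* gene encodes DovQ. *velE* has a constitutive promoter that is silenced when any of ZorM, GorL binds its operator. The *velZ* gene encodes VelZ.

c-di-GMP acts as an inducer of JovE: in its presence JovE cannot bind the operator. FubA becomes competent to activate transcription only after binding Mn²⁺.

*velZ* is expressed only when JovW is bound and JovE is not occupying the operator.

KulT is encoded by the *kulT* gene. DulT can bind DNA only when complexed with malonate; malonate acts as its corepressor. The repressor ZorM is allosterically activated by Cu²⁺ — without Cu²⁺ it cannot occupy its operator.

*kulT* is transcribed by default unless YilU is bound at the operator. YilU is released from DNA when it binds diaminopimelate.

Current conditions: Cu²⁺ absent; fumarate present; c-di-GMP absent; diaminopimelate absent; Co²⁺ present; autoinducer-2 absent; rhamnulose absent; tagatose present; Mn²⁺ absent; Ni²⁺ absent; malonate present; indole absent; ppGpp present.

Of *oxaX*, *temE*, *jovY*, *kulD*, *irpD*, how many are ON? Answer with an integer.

Co²⁺ is present, so JovW is active.
c-di-GMP is absent, so JovE is active.
With repressor JovE bound, *velZ* is not transcribed.
So VelZ is not produced.
Mn²⁺ is absent, so FubA is inactive.
Rhamnulose is absent, so SovY is active.
Required activator FubA is absent, so *dovQ* is not transcribed.
So DovQ is not produced.
With no repressor bound, *oxaX* is transcribed.
→ *oxaX* is ON.
Fumarate is present, so HaxR is inactive.
Diaminopimelate is absent, so YilU is active.
With repressor YilU bound, *kulT* is not transcribed.
So KulT is not produced.
Required activator KulT is absent, so *temE* is not transcribed.
→ *temE* is OFF.
Indole is absent, so DulM is active.
Malonate is present, so DulT is active.
With repressor DulT bound, *jovY* is not transcribed.
→ *jovY* is OFF.
Autoinducer-2 is absent, so SibC is active.
Ni²⁺ is absent, so PurC is inactive.
No repressor is bound and SibC is active, so *kulD* is transcribed.
→ *kulD* is ON.
Tagatose is present, so MorT is active.
Cu²⁺ is absent, so ZorM is inactive.
ppGpp is present, so GorL is inactive.
With no repressor bound, *velE* is transcribed.
So VelE is produced and active.
Activator MorT is present, so *irpD* is transcribed.
→ *irpD* is ON.
3 of the 5 genes are transcribed.

3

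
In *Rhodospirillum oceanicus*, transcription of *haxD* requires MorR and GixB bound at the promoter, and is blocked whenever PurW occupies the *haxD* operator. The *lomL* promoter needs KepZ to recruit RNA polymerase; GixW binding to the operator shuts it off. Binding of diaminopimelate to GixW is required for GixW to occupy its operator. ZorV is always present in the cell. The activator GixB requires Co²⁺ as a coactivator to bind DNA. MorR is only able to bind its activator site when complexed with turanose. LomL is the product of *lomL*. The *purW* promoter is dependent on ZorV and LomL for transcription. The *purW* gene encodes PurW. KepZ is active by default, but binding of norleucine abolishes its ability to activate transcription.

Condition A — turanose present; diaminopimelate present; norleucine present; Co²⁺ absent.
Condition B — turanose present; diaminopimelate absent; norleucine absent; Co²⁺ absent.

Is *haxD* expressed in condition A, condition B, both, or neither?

Condition A:
Turanose is present, so MorR is active.
ZorV is produced constitutively and is active.
Diaminopimelate is present, so GixW is active.
Norleucine is present, so KepZ is inactive.
With repressor GixW bound, *lomL* is not transcribed.
So LomL is not produced.
Required activator LomL is absent, so *purW* is not transcribed.
So PurW is not produced.
Co²⁺ is absent, so GixB is inactive.
Required activator GixB is absent, so *haxD* is not transcribed.
→ *haxD* is OFF in A.
Condition B:
Turanose is present, so MorR is active.
ZorV is produced constitutively and is active.
Diaminopimelate is absent, so GixW is inactive.
Norleucine is absent, so KepZ is active.
No repressor is bound and KepZ is active, so *lomL* is transcribed.
So LomL is produced and active.
No repressor is bound and ZorV and LomL are active, so *purW* is transcribed.
So PurW is produced and active.
Co²⁺ is absent, so GixB is inactive.
With repressor PurW bound, *haxD* is not transcribed.
→ *haxD* is OFF in B.

neither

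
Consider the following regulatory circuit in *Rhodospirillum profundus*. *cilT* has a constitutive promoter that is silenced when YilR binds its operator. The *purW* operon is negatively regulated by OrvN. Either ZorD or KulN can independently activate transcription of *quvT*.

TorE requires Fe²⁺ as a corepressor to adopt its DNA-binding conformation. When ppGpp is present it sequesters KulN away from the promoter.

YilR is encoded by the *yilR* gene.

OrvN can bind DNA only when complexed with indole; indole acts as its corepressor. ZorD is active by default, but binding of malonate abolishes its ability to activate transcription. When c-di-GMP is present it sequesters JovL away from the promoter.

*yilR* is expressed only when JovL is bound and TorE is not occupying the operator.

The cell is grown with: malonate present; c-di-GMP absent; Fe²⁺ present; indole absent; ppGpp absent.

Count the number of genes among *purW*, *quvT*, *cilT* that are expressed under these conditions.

3

Indole is absent, so OrvN is inactive.
With no repressor bound, *purW* is transcribed.
→ *purW* is ON.
Malonate is present, so ZorD is inactive.
ppGpp is absent, so KulN is active.
Activator KulN is present, so *quvT* is transcribed.
→ *quvT* is ON.
c-di-GMP is absent, so JovL is active.
Fe²⁺ is present, so TorE is active.
With repressor TorE bound, *yilR* is not transcribed.
So YilR is not produced.
With no repressor bound, *cilT* is transcribed.
→ *cilT* is ON.
3 of the 3 genes are transcribed.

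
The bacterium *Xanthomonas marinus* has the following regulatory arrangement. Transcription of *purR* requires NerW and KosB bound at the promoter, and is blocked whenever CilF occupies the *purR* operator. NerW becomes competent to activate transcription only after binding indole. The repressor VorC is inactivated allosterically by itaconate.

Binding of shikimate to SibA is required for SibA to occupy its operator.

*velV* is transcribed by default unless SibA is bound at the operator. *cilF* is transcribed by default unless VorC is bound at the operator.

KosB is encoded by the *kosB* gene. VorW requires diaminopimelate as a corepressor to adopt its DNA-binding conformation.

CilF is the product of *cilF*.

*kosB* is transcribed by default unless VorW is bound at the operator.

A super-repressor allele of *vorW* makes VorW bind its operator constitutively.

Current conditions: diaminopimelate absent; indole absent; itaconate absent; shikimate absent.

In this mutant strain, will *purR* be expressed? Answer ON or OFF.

OFF

Itaconate is absent, so VorC is active.
With repressor VorC bound, *cilF* is not transcribed.
So CilF is not produced.
Indole is absent, so NerW is inactive.
VorW is constitutively active in this strain.
With repressor VorW bound, *kosB* is not transcribed.
So KosB is not produced.
Required activator NerW is absent, so *purR* is not transcribed.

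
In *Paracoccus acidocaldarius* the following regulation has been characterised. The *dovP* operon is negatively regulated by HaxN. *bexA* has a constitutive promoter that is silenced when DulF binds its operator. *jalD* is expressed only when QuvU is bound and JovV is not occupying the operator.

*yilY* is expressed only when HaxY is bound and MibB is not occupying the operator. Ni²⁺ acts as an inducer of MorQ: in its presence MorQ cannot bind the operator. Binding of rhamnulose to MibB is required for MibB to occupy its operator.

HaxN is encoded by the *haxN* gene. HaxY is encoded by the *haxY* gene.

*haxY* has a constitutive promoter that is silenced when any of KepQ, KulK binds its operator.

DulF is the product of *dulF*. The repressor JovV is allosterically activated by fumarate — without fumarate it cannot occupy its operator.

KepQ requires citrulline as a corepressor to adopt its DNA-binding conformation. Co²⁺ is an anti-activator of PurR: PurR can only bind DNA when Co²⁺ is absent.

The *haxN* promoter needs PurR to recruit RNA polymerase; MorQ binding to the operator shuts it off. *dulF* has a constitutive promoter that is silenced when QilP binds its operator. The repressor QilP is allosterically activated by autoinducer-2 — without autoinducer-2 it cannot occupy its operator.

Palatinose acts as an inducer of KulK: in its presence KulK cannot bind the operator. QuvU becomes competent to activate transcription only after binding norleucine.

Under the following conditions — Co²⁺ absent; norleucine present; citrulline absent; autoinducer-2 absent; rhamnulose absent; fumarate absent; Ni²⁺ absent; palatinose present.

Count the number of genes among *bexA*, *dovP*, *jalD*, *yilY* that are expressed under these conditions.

Autoinducer-2 is absent, so QilP is inactive.
With no repressor bound, *dulF* is transcribed.
So DulF is produced and active.
With repressor DulF bound, *bexA* is not transcribed.
→ *bexA* is OFF.
Ni²⁺ is absent, so MorQ is active.
Co²⁺ is absent, so PurR is active.
With repressor MorQ bound, *haxN* is not transcribed.
So HaxN is not produced.
With no repressor bound, *dovP* is transcribed.
→ *dovP* is ON.
Fumarate is absent, so JovV is inactive.
Norleucine is present, so QuvU is active.
No repressor is bound and QuvU is active, so *jalD* is transcribed.
→ *jalD* is ON.
Rhamnulose is absent, so MibB is inactive.
Citrulline is absent, so KepQ is inactive.
Palatinose is present, so KulK is inactive.
With no repressor bound, *haxY* is transcribed.
So HaxY is produced and active.
No repressor is bound and HaxY is active, so *yilY* is transcribed.
→ *yilY* is ON.
3 of the 4 genes are transcribed.

3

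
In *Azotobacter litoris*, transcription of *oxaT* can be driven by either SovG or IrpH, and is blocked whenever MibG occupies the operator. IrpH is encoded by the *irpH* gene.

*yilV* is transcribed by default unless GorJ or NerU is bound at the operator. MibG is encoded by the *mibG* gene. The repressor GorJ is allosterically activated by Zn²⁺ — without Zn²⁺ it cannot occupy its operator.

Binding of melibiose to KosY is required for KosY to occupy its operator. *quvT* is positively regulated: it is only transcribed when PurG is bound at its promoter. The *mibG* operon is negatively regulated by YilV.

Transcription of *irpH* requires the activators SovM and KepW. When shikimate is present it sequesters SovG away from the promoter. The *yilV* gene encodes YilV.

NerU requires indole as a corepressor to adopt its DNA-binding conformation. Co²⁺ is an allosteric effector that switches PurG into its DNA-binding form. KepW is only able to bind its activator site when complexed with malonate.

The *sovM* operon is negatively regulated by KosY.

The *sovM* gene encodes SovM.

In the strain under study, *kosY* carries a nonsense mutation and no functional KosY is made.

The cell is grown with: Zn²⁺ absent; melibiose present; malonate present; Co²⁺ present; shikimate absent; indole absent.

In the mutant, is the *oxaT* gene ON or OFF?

ON

Shikimate is absent, so SovG is active.
Zn²⁺ is absent, so GorJ is inactive.
Indole is absent, so NerU is inactive.
With no repressor bound, *yilV* is transcribed.
So YilV is produced and active.
With repressor YilV bound, *mibG* is not transcribed.
So MibG is not produced.
KosY is non-functional in this strain, so it has no effect.
With no repressor bound, *sovM* is transcribed.
So SovM is produced and active.
Malonate is present, so KepW is active.
No repressor is bound and SovM and KepW are active, so *irpH* is transcribed.
So IrpH is produced and active.
Activator SovG is present, so *oxaT* is transcribed.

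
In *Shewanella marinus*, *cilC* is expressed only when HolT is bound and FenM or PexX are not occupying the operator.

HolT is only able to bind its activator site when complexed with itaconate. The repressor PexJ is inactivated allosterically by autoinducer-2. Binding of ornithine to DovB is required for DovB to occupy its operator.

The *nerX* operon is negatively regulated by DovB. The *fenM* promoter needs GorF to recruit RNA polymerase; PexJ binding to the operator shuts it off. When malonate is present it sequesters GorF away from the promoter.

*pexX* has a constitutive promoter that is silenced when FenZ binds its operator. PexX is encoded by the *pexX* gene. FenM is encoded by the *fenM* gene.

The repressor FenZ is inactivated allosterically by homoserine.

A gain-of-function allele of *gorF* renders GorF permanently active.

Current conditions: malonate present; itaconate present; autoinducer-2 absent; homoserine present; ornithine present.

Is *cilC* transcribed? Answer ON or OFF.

GorF is constitutively active in this strain.
Autoinducer-2 is absent, so PexJ is active.
With repressor PexJ bound, *fenM* is not transcribed.
So FenM is not produced.
Itaconate is present, so HolT is active.
Homoserine is present, so FenZ is inactive.
With no repressor bound, *pexX* is transcribed.
So PexX is produced and active.
With repressor PexX bound, *cilC* is not transcribed.

OFF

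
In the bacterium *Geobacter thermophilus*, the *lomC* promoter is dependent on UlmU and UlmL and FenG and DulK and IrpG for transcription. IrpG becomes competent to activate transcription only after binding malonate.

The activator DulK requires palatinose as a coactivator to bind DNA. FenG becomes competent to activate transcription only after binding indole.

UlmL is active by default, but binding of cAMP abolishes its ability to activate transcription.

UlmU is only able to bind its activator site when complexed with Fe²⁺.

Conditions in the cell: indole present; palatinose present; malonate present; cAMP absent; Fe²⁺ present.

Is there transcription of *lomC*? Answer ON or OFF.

Fe²⁺ is present, so UlmU is active.
cAMP is absent, so UlmL is active.
Indole is present, so FenG is active.
Palatinose is present, so DulK is active.
Malonate is present, so IrpG is active.
No repressor is bound and UlmU and UlmL and FenG and DulK and IrpG are active, so *lomC* is transcribed.

ON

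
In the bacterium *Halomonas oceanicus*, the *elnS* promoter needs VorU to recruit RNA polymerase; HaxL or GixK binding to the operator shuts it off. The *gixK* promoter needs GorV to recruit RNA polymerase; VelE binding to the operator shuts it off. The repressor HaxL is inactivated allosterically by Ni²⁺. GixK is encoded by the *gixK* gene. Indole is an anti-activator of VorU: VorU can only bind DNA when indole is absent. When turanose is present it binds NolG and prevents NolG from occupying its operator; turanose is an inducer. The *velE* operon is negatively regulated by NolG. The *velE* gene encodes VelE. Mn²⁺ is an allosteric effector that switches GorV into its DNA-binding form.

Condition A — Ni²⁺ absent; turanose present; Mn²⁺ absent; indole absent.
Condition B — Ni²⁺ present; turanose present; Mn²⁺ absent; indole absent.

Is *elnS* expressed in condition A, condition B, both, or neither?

Condition A:
Ni²⁺ is absent, so HaxL is active.
Turanose is present, so NolG is inactive.
With no repressor bound, *velE* is transcribed.
So VelE is produced and active.
Mn²⁺ is absent, so GorV is inactive.
With repressor VelE bound, *gixK* is not transcribed.
So GixK is not produced.
Indole is absent, so VorU is active.
With repressor HaxL bound, *elnS* is not transcribed.
→ *elnS* is OFF in A.
Condition B:
Ni²⁺ is present, so HaxL is inactive.
Turanose is present, so NolG is inactive.
With no repressor bound, *velE* is transcribed.
So VelE is produced and active.
Mn²⁺ is absent, so GorV is inactive.
With repressor VelE bound, *gixK* is not transcribed.
So GixK is not produced.
Indole is absent, so VorU is active.
No repressor is bound and VorU is active, so *elnS* is transcribed.
→ *elnS* is ON in B.

B only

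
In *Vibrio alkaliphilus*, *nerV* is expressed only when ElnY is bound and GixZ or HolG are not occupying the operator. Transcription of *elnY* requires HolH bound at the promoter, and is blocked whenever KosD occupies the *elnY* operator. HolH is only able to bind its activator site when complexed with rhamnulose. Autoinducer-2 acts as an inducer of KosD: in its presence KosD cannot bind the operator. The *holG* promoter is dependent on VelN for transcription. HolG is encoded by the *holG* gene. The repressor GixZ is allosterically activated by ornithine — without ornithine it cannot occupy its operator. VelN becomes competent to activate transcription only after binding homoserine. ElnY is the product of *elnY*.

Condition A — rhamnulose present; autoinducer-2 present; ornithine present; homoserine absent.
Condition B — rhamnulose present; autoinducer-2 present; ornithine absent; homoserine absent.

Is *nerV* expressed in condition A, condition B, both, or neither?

Condition A:
Rhamnulose is present, so HolH is active.
Autoinducer-2 is present, so KosD is inactive.
No repressor is bound and HolH is active, so *elnY* is transcribed.
So ElnY is produced and active.
Ornithine is present, so GixZ is active.
Homoserine is absent, so VelN is inactive.
Required activator VelN is absent, so *holG* is not transcribed.
So HolG is not produced.
With repressor GixZ bound, *nerV* is not transcribed.
→ *nerV* is OFF in A.
Condition B:
Rhamnulose is present, so HolH is active.
Autoinducer-2 is present, so KosD is inactive.
No repressor is bound and HolH is active, so *elnY* is transcribed.
So ElnY is produced and active.
Ornithine is absent, so GixZ is inactive.
Homoserine is absent, so VelN is inactive.
Required activator VelN is absent, so *holG* is not transcribed.
So HolG is not produced.
No repressor is bound and ElnY is active, so *nerV* is transcribed.
→ *nerV* is ON in B.

B only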